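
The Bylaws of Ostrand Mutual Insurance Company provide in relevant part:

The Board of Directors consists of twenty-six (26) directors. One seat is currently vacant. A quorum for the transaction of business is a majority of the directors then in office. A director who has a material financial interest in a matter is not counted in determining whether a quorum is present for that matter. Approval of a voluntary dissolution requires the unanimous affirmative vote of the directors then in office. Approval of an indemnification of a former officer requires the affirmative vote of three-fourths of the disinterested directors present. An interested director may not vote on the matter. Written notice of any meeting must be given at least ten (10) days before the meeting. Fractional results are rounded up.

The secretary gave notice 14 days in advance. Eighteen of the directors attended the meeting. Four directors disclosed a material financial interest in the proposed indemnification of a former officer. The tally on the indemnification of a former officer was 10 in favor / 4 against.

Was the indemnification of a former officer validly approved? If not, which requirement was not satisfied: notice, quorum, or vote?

Notice: 14 days given; 10 required (14 ≥ 10). Satisfied.
Quorum: 18 present, but the 4 interested directors do not count, leaving 14. Quorum is 13. Satisfied.
Vote: the indemnification of a former officer requires three-fourths of the disinterested directors present (18 − 4 = 14). 3/4 of 14 = 10.50, rounded up to 11, so 11 affirmative votes are needed; 10 voted in favor. Not satisfied.

Invalid — vote requirement not satisfied.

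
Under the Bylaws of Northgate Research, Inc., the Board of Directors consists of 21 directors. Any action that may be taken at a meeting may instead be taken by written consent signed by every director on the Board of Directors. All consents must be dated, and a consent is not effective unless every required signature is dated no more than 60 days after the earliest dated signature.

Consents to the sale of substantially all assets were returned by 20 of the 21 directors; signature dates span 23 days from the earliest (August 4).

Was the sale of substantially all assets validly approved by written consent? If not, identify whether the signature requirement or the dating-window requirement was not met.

Not effective — insufficient signatures.

Signatures required: the unanimous vote of 21 — unanimous means all 21, so 21 needed; 20 signed. Insufficient.
Dating window: the latest signature is 23 days after the earliest; the limit is 60 days. Within the window.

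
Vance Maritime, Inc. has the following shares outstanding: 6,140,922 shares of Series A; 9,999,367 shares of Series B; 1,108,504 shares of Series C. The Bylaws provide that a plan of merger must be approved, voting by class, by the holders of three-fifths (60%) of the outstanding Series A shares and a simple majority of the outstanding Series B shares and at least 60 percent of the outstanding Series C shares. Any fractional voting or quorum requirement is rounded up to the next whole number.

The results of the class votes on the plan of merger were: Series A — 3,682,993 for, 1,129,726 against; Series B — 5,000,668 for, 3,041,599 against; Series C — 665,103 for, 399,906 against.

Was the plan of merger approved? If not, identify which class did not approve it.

Not approved — the Series A shares did not give the required vote.

Series A: 3/5 of 6140922 = 3684553.20, rounded up to 3684554; 3,684,554 required, 3,682,993 in favor — not approved.
Series B: a majority of 9999367 is 4999684; 4,999,684 required, 5,000,668 in favor — approved.
Series C: 3/5 of 1108504 = 665102.40, rounded up to 665103; 665,103 required, 665,103 in favor — approved.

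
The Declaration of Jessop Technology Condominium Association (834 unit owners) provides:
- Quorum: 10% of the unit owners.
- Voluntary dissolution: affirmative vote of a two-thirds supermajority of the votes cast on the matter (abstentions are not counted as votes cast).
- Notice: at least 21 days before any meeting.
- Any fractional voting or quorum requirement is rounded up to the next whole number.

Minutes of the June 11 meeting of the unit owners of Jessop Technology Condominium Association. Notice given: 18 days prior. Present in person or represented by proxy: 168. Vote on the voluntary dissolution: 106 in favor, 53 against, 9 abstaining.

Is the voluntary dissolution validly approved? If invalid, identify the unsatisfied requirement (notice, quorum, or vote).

Invalid — notice requirement not satisfied.

Notice: 18 days given; 21 required. Not satisfied.
Quorum: 10% of 834 = 83.40, rounded up to 84; 168 present. Satisfied.
Vote: requires two-thirds of the votes cast (168 − 9 abstaining = 159); 2/3 of 159 = 106, so 106 needed; 106 in favor. Satisfied.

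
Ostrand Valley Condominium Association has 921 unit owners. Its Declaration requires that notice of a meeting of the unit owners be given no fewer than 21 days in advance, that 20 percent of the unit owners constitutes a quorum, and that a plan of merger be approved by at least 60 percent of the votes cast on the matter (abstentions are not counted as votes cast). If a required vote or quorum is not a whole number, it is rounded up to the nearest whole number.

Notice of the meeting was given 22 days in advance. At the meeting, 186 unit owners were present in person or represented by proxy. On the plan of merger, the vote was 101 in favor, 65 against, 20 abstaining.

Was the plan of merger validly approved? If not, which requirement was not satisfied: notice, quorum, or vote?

Valid — all requirements satisfied.

Notice: 22 days given; 21 required. Satisfied.
Quorum: 20% of 921 = 184.20, rounded up to 185; 186 present. Satisfied.
Vote: requires three-fifths of the votes cast (186 − 20 abstaining = 166); 3/5 of 166 = 99.60, rounded up to 100, so 100 needed; 101 in favor. Satisfied.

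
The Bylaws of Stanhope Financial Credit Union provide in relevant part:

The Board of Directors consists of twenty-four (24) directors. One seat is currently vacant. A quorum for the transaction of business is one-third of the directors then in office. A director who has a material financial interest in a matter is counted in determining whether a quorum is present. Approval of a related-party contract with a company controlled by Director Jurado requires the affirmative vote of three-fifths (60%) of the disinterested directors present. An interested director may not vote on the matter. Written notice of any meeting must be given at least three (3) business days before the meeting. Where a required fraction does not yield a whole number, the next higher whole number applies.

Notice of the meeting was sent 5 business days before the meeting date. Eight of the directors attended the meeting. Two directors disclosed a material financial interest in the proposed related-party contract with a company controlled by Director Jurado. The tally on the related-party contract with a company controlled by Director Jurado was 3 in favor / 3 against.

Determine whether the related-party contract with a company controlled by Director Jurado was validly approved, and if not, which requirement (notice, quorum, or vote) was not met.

Notice: 5 business days given; 3 required (5 ≥ 3). Satisfied.
Quorum: 8 present (interested directors count toward quorum); quorum is 8. Satisfied.
Vote: the related-party contract with a company controlled by Director Jurado requires three-fifths of the disinterested directors present (8 − 2 = 6). 3/5 of 6 = 3.60, rounded up to 4, so 4 affirmative votes are needed; 3 voted in favor. Not satisfied.

Invalid — vote requirement not satisfied.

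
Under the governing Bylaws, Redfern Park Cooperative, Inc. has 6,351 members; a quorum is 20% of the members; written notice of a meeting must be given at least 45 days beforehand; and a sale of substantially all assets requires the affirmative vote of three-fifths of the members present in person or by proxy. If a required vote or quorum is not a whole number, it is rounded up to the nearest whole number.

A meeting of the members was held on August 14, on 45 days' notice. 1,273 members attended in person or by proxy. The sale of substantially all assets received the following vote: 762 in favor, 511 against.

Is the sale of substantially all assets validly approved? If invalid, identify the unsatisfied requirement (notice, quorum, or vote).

Invalid — vote requirement not satisfied.

Notice: 45 days given; 45 required. Satisfied.
Quorum: 20% of 6,351 = 1,270.20, rounded up to 1,271; 1,273 present. Satisfied.
Vote: requires three-fifths of those present (1,273); 3/5 of 1273 = 763.80, rounded up to 764, so 764 needed; 762 in favor. Not satisfied.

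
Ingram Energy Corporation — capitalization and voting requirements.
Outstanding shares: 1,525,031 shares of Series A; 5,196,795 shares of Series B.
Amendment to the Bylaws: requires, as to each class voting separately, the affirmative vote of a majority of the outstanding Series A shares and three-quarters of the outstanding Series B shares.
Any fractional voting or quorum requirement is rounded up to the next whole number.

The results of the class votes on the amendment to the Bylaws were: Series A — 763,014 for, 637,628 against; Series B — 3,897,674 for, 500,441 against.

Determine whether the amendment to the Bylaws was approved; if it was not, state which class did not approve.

Approved — every class gave the required vote.

Series A: a majority of 1525031 is 762516; 762,516 required, 763,014 in favor — approved.
Series B: 3/4 of 5196795 = 3897596.25, rounded up to 3897597; 3,897,597 required, 3,897,674 in favor — approved.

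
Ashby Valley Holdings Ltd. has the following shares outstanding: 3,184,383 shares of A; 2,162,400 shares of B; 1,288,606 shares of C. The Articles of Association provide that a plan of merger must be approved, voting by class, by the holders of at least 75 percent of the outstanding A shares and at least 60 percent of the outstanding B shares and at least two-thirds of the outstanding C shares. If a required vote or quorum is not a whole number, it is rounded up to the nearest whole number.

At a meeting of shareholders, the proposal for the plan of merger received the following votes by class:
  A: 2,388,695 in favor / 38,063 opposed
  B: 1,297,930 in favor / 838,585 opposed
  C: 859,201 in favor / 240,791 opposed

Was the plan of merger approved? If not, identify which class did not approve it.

A: 3/4 of 3184383 = 2388287.25, rounded up to 2388288; 2,388,288 required, 2,388,695 in favor — approved.
B: 3/5 of 2162400 = 1297440; 1,297,440 required, 1,297,930 in favor — approved.
C: 2/3 of 1288606 = 859070.67, rounded up to 859071; 859,071 required, 859,201 in favor — approved.

Approved — every class gave the required vote.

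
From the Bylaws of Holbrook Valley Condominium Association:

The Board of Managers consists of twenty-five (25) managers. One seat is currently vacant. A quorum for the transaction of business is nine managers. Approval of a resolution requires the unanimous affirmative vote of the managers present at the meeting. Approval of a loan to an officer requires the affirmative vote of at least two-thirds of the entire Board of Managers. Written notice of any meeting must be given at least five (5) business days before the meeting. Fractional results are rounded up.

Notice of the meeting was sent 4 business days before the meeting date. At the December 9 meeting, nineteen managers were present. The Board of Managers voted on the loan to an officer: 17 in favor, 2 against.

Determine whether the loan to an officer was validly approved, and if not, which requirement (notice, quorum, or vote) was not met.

Invalid — notice requirement not satisfied.

Notice: 4 business days given; 5 required (4 < 5). Not satisfied.
Quorum: 19 present; quorum is 9. Satisfied.
Vote: the loan to an officer requires two-thirds of the entire Board of Managers (25). 2/3 of 25 = 16.67, rounded up to 17, so 17 affirmative votes are needed; 17 voted in favor. Satisfied.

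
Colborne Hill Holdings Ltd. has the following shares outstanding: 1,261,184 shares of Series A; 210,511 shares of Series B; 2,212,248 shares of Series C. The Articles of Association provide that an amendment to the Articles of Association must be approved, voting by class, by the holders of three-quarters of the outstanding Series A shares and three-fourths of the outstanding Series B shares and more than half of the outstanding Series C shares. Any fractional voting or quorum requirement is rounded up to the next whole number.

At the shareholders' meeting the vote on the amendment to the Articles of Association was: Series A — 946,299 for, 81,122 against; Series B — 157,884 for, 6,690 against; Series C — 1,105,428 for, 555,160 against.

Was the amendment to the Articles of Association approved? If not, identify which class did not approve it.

Series A: 3/4 of 1261184 = 945888; 945,888 required, 946,299 in favor — approved.
Series B: 3/4 of 210511 = 157883.25, rounded up to 157884; 157,884 required, 157,884 in favor — approved.
Series C: a majority of 2212248 is 1106125; 1,106,125 required, 1,105,428 in favor — not approved.

Not approved — the Series C shares did not give the required vote.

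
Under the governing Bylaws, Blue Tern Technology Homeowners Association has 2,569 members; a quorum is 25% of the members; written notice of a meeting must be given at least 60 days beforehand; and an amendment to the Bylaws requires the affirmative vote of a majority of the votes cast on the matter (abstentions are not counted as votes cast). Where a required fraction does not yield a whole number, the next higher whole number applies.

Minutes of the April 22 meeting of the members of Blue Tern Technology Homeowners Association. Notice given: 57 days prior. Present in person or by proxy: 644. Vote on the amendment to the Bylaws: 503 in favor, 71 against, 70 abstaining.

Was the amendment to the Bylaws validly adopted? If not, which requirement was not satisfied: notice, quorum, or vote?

Invalid — notice requirement not satisfied.

Notice: 57 days given; 60 required. Not satisfied.
Quorum: 25% of 2,569 = 642.25, rounded up to 643; 644 present. Satisfied.
Vote: requires a majority of the votes cast (644 − 70 abstaining = 574); a majority of 574 is 288, so 288 needed; 503 in favor. Satisfied.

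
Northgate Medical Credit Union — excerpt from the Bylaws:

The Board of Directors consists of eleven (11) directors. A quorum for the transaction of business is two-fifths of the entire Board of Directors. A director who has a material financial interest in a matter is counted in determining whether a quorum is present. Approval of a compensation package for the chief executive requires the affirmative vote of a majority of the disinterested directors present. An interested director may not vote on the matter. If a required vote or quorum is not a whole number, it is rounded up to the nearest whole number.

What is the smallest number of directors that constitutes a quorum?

2/5 of 11 = 4.40, rounded up to 5.

5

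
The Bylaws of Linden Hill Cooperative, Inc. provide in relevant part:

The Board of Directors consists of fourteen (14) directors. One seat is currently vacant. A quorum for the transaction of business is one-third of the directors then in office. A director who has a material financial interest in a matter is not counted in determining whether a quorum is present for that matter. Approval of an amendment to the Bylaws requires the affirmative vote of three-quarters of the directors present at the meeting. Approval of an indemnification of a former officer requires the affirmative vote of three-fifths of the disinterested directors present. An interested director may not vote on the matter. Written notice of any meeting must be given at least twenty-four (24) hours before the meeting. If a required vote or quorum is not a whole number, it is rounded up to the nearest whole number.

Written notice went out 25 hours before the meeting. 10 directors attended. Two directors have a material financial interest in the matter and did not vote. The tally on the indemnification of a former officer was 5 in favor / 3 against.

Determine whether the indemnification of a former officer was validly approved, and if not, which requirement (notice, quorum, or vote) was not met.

Notice: 25 hours given; 24 required (25 ≥ 24). Satisfied.
Quorum: 10 present, but the 2 interested directors do not count, leaving 8. Quorum is 5. Satisfied.
Vote: the indemnification of a former officer requires three-fifths of the disinterested directors present (10 − 2 = 8). 3/5 of 8 = 4.80, rounded up to 5, so 5 affirmative votes are needed; 5 voted in favor. Satisfied.

Valid — all requirements satisfied.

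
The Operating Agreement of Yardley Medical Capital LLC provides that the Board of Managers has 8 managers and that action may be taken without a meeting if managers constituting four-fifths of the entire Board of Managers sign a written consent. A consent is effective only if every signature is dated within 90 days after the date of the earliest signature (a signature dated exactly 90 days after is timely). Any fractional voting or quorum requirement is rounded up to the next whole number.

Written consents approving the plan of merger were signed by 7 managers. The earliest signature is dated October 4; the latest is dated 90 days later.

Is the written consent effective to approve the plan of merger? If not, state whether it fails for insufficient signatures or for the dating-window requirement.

Effective — both the signature and dating-window requirements are satisfied.

Signatures required: four-fifths of 8 — 4/5 of 8 = 6.40, rounded up to 7, so 7 needed; 7 signed. Sufficient.
Dating window: the latest signature is 90 days after the earliest; the limit is 90 days. Within the window.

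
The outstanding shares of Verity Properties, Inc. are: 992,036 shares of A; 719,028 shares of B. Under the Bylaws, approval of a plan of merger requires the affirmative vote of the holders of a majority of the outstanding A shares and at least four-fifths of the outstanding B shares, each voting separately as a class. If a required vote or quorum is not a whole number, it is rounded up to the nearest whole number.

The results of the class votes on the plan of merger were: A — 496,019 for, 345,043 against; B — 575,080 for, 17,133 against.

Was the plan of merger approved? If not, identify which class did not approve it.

Not approved — the B shares did not give the required vote.

A: a majority of 992036 is 496019; 496,019 required, 496,019 in favor — approved.
B: 4/5 of 719028 = 575222.40, rounded up to 575223; 575,223 required, 575,080 in favor — not approved.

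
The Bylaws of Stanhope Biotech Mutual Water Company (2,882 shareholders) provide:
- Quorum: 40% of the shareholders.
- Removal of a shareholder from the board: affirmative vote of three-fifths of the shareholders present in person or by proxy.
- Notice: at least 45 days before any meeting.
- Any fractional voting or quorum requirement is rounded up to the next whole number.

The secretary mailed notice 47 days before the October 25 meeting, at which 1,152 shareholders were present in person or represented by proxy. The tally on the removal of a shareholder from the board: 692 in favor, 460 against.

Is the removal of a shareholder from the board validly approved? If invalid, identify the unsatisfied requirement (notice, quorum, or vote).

Invalid — quorum requirement not satisfied.

Notice: 47 days given; 45 required. Satisfied.
Quorum: 40% of 2,882 = 1,152.80, rounded up to 1,153; 1,152 present. Not satisfied.
Vote: requires three-fifths of those present (1,152); 3/5 of 1152 = 691.20, rounded up to 692, so 692 needed; 692 in favor. Satisfied.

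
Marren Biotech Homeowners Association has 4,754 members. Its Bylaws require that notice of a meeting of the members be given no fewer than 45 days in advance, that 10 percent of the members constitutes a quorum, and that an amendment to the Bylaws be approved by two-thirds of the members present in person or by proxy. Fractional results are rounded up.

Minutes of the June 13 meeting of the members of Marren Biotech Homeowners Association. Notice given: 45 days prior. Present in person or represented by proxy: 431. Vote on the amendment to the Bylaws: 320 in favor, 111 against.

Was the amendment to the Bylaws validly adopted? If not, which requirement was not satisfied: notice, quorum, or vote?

Notice: 45 days given; 45 required. Satisfied.
Quorum: 10% of 4,754 = 475.40, rounded up to 476; 431 present. Not satisfied.
Vote: requires two-thirds of those present (431); 2/3 of 431 = 287.33, rounded up to 288, so 288 needed; 320 in favor. Satisfied.

Invalid — quorum requirement not satisfied.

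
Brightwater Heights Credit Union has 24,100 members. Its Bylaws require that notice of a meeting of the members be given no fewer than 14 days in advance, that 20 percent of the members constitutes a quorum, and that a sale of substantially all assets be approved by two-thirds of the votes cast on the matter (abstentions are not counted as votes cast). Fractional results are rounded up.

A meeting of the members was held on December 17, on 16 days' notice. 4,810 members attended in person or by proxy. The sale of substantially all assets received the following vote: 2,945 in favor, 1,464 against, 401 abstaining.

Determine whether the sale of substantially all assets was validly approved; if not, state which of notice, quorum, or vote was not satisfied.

Invalid — quorum requirement not satisfied.

Notice: 16 days given; 14 required. Satisfied.
Quorum: 20% of 24,100 = 4,820; 4,810 present. Not satisfied.
Vote: requires two-thirds of the votes cast (4,810 − 401 abstaining = 4,409); 2/3 of 4409 = 2939.33, rounded up to 2940, so 2,940 needed; 2,945 in favor. Satisfied.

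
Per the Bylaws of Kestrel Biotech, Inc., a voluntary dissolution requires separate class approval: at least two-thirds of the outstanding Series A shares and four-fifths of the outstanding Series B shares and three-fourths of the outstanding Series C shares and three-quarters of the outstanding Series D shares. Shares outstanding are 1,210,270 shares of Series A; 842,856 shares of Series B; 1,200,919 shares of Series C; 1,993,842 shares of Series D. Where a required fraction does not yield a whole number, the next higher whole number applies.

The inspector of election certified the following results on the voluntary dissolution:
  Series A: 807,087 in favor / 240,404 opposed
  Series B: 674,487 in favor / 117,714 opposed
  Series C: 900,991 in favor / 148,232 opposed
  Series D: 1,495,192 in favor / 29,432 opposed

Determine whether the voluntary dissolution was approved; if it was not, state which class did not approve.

Not approved — the Series D shares did not give the required vote.

Series A: 2/3 of 1210270 = 806846.67, rounded up to 806847; 806,847 required, 807,087 in favor — approved.
Series B: 4/5 of 842856 = 674284.80, rounded up to 674285; 674,285 required, 674,487 in favor — approved.
Series C: 3/4 of 1200919 = 900689.25, rounded up to 900690; 900,690 required, 900,991 in favor — approved.
Series D: 3/4 of 1993842 = 1495381.50, rounded up to 1495382; 1,495,382 required, 1,495,192 in favor — not approved.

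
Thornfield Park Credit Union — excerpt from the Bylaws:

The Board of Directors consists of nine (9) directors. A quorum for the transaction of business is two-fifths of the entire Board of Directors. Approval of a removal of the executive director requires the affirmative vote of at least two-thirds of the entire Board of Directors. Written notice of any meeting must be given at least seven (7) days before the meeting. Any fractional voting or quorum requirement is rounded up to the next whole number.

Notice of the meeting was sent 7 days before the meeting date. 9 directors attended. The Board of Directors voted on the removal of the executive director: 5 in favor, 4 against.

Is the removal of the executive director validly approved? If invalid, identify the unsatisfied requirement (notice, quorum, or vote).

Invalid — vote requirement not satisfied.

Notice: 7 days given; 7 required (7 ≥ 7). Satisfied.
Quorum: 9 present; quorum is 4. Satisfied.
Vote: the removal of the executive director requires two-thirds of the entire Board of Directors (9). 2/3 of 9 = 6, so 6 affirmative votes are needed; 5 voted in favor. Not satisfied.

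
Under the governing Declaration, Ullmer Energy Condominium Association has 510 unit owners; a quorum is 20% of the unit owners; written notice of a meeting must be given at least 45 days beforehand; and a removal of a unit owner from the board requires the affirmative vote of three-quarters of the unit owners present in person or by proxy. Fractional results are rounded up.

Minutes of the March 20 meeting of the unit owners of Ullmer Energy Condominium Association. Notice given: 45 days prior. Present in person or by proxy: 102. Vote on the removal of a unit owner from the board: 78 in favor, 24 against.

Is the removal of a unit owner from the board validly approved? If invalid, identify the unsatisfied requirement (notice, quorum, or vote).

Notice: 45 days given; 45 required. Satisfied.
Quorum: 20% of 510 = 102; 102 present. Satisfied.
Vote: requires three-fourths of those present (102); 3/4 of 102 = 76.50, rounded up to 77, so 77 needed; 78 in favor. Satisfied.

Valid — all requirements satisfied.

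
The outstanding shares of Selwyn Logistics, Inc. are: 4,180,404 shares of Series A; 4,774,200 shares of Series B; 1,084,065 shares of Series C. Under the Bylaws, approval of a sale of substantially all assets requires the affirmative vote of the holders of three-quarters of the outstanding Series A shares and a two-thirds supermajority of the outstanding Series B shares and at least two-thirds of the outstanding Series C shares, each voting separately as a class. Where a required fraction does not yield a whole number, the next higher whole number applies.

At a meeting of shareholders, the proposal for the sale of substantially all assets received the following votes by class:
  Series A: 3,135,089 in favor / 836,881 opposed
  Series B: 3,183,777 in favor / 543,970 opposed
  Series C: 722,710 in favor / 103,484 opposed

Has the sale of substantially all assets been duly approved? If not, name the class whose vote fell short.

Not approved — the Series A shares did not give the required vote.

Series A: 3/4 of 4180404 = 3135303; 3,135,303 required, 3,135,089 in favor — not approved.
Series B: 2/3 of 4774200 = 3182800; 3,182,800 required, 3,183,777 in favor — approved.
Series C: 2/3 of 1084065 = 722710; 722,710 required, 722,710 in favor — approved.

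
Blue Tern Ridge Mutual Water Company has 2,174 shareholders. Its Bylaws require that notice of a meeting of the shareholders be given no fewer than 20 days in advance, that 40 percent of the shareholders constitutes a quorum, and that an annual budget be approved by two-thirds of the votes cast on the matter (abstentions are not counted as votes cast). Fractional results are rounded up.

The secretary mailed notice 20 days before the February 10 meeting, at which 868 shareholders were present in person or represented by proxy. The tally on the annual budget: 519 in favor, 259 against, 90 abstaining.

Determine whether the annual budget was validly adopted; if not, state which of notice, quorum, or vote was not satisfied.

Notice: 20 days given; 20 required. Satisfied.
Quorum: 40% of 2,174 = 869.60, rounded up to 870; 868 present. Not satisfied.
Vote: requires two-thirds of the votes cast (868 − 90 abstaining = 778); 2/3 of 778 = 518.67, rounded up to 519, so 519 needed; 519 in favor. Satisfied.

Invalid — quorum requirement not satisfied.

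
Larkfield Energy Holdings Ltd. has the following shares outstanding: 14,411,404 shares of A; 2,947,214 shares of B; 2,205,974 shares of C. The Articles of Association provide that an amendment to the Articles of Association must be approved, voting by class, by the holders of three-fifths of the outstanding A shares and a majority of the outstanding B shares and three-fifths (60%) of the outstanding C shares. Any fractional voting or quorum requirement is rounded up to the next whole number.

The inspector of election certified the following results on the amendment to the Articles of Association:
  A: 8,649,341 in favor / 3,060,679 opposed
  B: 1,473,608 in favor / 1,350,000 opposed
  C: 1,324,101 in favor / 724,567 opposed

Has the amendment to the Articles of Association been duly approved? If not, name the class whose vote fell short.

Approved — every class gave the required vote.

A: 3/5 of 14411404 = 8646842.40, rounded up to 8646843; 8,646,843 required, 8,649,341 in favor — approved.
B: a majority of 2947214 is 1473608; 1,473,608 required, 1,473,608 in favor — approved.
C: 3/5 of 2205974 = 1323584.40, rounded up to 1323585; 1,323,585 required, 1,324,101 in favor — approved.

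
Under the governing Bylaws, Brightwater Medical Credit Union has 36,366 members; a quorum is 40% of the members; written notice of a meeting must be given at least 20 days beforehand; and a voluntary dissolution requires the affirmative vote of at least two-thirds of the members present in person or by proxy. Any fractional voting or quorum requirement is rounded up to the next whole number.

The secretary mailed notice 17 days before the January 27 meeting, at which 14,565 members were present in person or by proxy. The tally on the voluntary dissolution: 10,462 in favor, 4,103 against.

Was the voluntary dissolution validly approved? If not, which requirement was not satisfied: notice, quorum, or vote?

Notice: 17 days given; 20 required. Not satisfied.
Quorum: 40% of 36,366 = 14,546.40, rounded up to 14,547; 14,565 present. Satisfied.
Vote: requires two-thirds of those present (14,565); 2/3 of 14565 = 9710, so 9,710 needed; 10,462 in favor. Satisfied.

Invalid — notice requirement not satisfied.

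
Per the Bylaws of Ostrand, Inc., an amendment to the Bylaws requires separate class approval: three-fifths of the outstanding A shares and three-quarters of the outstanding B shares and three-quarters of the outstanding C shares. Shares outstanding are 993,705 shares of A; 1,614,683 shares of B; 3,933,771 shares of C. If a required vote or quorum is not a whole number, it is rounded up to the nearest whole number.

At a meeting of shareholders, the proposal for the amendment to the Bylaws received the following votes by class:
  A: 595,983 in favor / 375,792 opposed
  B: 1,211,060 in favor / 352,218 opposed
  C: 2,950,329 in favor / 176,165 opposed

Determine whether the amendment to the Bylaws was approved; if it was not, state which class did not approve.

A: 3/5 of 993705 = 596223; 596,223 required, 595,983 in favor — not approved.
B: 3/4 of 1614683 = 1211012.25, rounded up to 1211013; 1,211,013 required, 1,211,060 in favor — approved.
C: 3/4 of 3933771 = 2950328.25, rounded up to 2950329; 2,950,329 required, 2,950,329 in favor — approved.

Not approved — the A shares did not give the required vote.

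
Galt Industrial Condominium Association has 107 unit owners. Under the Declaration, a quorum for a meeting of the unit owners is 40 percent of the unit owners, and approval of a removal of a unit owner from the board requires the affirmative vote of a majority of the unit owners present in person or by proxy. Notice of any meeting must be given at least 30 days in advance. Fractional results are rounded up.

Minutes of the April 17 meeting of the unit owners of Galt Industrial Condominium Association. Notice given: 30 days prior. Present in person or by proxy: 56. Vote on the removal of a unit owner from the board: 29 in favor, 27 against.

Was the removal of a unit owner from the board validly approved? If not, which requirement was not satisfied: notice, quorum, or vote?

Valid — all requirements satisfied.

Notice: 30 days given; 30 required. Satisfied.
Quorum: 40% of 107 = 42.80, rounded up to 43; 56 present. Satisfied.
Vote: requires a majority of those present (56); a majority of 56 is 29, so 29 needed; 29 in favor. Satisfied.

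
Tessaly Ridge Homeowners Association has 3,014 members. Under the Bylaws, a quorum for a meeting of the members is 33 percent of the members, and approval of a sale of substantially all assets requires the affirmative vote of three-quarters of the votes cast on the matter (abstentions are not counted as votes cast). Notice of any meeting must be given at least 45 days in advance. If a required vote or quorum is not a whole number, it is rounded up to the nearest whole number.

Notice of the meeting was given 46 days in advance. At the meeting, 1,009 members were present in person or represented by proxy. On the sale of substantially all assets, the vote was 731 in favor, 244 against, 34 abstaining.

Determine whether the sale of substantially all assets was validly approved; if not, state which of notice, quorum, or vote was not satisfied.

Invalid — vote requirement not satisfied.

Notice: 46 days given; 45 required. Satisfied.
Quorum: 33% of 3,014 = 994.62, rounded up to 995; 1,009 present. Satisfied.
Vote: requires three-fourths of the votes cast (1,009 − 34 abstaining = 975); 3/4 of 975 = 731.25, rounded up to 732, so 732 needed; 731 in favor. Not satisfied.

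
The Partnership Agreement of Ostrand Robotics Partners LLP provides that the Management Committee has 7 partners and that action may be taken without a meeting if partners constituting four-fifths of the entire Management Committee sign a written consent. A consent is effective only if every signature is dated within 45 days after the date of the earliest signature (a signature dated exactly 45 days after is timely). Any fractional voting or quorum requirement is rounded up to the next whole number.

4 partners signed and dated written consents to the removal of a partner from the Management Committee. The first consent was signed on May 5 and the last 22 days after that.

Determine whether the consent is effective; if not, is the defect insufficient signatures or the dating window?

Not effective — insufficient signatures.

Signatures required: four-fifths of 7 — 4/5 of 7 = 5.60, rounded up to 6, so 6 needed; 4 signed. Insufficient.
Dating window: the latest signature is 22 days after the earliest; the limit is 45 days. Within the window.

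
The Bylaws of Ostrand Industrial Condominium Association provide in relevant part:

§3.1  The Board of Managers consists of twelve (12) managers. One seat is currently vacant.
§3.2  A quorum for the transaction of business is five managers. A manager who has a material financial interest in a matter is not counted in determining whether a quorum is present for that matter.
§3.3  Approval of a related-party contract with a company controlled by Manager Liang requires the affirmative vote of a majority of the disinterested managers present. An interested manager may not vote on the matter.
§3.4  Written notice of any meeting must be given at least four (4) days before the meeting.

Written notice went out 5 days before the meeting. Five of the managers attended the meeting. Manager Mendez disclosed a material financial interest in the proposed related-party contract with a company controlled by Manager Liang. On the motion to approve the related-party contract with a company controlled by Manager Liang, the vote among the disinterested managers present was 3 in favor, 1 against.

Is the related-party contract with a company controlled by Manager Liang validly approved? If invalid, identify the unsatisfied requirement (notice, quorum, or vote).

Notice: 5 days given; 4 required (5 ≥ 4). Satisfied.
Quorum: 5 present, but the 1 interested manager does not count, leaving 4. Quorum is 5. Not satisfied.
Vote: the related-party contract with a company controlled by Manager Liang requires a majority of the disinterested managers present (5 − 1 = 4). A majority of 4 is 3, so 3 affirmative votes are needed; 3 voted in favor. Satisfied. (Moot — without a quorum no business can be validly transacted.)

Invalid — quorum requirement not satisfied.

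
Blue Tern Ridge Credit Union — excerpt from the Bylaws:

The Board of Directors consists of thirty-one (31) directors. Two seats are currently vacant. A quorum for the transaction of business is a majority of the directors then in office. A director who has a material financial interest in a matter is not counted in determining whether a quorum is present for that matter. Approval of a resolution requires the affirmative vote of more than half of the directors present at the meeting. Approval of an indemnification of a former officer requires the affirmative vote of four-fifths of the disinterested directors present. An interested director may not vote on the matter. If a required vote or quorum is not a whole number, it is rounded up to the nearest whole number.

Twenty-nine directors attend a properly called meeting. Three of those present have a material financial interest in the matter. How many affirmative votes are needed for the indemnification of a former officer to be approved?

The indemnification of a former officer requires four-fifths of the disinterested directors present (29 − 3 = 26).
4/5 of 26 = 20.80, rounded up to 21.

21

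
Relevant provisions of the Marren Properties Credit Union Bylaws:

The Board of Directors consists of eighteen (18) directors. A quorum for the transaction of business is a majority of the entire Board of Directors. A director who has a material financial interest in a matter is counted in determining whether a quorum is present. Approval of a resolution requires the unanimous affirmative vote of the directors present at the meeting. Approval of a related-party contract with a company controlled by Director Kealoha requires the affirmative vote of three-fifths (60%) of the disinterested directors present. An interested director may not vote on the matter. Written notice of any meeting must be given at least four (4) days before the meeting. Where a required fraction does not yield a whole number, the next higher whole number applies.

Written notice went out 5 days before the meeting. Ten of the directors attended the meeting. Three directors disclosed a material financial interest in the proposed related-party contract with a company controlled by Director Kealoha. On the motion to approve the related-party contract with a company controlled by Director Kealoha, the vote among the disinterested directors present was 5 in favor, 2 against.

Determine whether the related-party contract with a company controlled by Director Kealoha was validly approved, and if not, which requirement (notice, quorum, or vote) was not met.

Valid — all requirements satisfied.

Notice: 5 days given; 4 required (5 ≥ 4). Satisfied.
Quorum: 10 present (interested directors count toward quorum); quorum is 10. Satisfied.
Vote: the related-party contract with a company controlled by Director Kealoha requires three-fifths of the disinterested directors present (10 − 3 = 7). 3/5 of 7 = 4.20, rounded up to 5, so 5 affirmative votes are needed; 5 voted in favor. Satisfied.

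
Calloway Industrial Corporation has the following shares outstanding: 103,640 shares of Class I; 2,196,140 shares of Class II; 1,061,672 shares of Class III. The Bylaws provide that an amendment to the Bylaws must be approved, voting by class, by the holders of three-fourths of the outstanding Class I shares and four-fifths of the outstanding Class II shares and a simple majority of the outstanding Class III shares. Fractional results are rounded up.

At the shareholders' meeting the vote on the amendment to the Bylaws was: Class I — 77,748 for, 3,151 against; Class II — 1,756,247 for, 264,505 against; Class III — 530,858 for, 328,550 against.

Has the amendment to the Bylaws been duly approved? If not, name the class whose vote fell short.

Not approved — the Class II shares did not give the required vote.

Class I: 3/4 of 103640 = 77730; 77,730 required, 77,748 in favor — approved.
Class II: 4/5 of 2196140 = 1756912; 1,756,912 required, 1,756,247 in favor — not approved.
Class III: a majority of 1061672 is 530837; 530,837 required, 530,858 in favor — approved.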